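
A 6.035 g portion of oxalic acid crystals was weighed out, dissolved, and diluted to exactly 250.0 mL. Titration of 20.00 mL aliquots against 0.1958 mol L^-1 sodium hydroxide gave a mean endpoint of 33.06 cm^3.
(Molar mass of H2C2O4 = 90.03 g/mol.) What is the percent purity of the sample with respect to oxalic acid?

H2C2O4 + 2 NaOH → Na2C2O4 + 2 H2O
n(NaOH) per titration = 0.03306 × 0.1958 = 6.473 × 10^-3 mol
From the 1:2 ratio, n(H2C2O4) in each aliquot = 1/2 × 6.473 × 10^-3 = 3.237 × 10^-3 mol
n(H2C2O4) in the whole flask = 3.237 × 10^-3 × 250.0/20.00 = 0.04046 mol
mass of H2C2O4 = 0.04046 × 90.03 = 3.642 g
% H2C2O4 = 3.642 / 6.035 × 100 = 60.35 %

60.35 %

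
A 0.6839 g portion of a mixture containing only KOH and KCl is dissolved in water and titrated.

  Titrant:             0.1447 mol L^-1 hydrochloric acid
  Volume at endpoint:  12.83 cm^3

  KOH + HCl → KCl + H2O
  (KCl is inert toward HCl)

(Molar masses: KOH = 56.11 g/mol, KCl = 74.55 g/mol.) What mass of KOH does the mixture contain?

0.1042 g

n(HCl) = 0.01283 × 0.1447 = 1.857 × 10^-3 mol
Let x = n(KOH), y = n(KCl).
Titrant: 1x = 1.857 × 10^-3;  mass: 56.11x + 74.55y = 0.6839
Solving, x = 1.857 × 10^-3 mol, y = 7.776 × 10^-3 mol
mass of KOH = 1.857 × 10^-3 × 56.11 = 0.1042 g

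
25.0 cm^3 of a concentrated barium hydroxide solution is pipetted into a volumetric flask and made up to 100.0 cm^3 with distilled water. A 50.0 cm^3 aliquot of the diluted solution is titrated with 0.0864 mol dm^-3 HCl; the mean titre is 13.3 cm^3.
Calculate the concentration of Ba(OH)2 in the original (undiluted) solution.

Ba(OH)2 + 2 HCl → BaCl2 + 2 H2O
n(HCl) = 0.0133 × 0.0864 = 1.15 × 10^-3 mol
From the 1:2 ratio, n(Ba(OH)2) in the aliquot = 1/2 × 1.15 × 10^-3 = 5.75 × 10^-4 mol
[Ba(OH)2]_dilute = 5.75 × 10^-4 / 0.0500 = 0.0115 mol/L
Dilution factor = 100.0 / 25.0 = 4.000
[Ba(OH)2]_stock = 0.0115 × 4.000 = 0.0460 mol/L

0.0460 mol/L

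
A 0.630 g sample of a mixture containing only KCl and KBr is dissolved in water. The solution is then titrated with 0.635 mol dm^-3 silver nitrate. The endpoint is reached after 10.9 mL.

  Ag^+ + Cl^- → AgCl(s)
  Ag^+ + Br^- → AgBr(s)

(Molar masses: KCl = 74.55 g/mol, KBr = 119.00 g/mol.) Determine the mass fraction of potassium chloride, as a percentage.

51.6 %

n(AgNO3) = 0.0109 × 0.635 = 6.92 × 10^-3 mol
Let x = n(KCl), y = n(KBr).
Titrant: 1x + 1y = 6.92 × 10^-3;  mass: 74.55x + 119.00y = 0.630
Solving, x = 4.36 × 10^-3 mol, y = 2.56 × 10^-3 mol
mass of KCl = 4.36 × 10^-3 × 74.55 = 0.325 g
% KCl = 0.325 / 0.630 × 100 = 51.6 %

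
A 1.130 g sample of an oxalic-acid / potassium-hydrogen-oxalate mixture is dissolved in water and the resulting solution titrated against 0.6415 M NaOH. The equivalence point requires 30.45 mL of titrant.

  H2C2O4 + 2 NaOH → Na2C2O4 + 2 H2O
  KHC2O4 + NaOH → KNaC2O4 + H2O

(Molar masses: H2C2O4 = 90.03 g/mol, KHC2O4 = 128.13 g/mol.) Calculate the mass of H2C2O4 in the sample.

n(NaOH) = 0.03045 × 0.6415 = 0.01953 mol
Let x = n(H2C2O4), y = n(KHC2O4).
Titrant: 2x + 1y = 0.01953;  mass: 90.03x + 128.13y = 1.130
Solving, x = 8.259 × 10^-3 mol, y = 3.016 × 10^-3 mol
mass of H2C2O4 = 8.259 × 10^-3 × 90.03 = 0.7435 g

0.7435 g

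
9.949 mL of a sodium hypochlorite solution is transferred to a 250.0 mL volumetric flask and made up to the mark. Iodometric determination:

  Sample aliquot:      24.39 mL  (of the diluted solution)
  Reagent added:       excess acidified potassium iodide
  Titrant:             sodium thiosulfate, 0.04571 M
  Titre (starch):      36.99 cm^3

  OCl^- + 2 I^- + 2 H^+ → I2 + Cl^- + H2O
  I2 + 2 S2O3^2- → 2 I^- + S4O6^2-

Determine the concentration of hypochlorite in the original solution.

n(S2O3^2-) = 0.03699 × 0.04571 = 1.691 × 10^-3 mol
n(I2) = n(S2O3^2-)/2 = 8.454 × 10^-4 mol
n(OCl^-) in the aliquot = 8.454 × 10^-4 mol (1:1 ratio)
[OCl^-]_dilute = 8.454 × 10^-4 / 0.02439 = 0.03466 mol/L
[OCl^-]_original = 0.03466 × 250.0/9.949 = 0.8710 mol/L

0.8710 M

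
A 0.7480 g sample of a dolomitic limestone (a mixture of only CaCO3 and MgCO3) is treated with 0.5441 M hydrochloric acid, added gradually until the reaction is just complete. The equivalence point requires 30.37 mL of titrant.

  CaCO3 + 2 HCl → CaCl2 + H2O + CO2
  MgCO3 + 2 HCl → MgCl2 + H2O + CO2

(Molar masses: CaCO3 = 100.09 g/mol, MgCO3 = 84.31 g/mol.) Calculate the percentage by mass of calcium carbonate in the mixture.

43.60 %

n(HCl) = 0.03037 × 0.5441 = 0.01652 mol
Let x = n(CaCO3), y = n(MgCO3).
Titrant: 2x + 2y = 0.01652;  mass: 100.09x + 84.31y = 0.7480
Solving, x = 3.258 × 10^-3 mol, y = 5.004 × 10^-3 mol
mass of CaCO3 = 3.258 × 10^-3 × 100.09 = 0.3261 g
% CaCO3 = 0.3261 / 0.7480 × 100 = 43.60 %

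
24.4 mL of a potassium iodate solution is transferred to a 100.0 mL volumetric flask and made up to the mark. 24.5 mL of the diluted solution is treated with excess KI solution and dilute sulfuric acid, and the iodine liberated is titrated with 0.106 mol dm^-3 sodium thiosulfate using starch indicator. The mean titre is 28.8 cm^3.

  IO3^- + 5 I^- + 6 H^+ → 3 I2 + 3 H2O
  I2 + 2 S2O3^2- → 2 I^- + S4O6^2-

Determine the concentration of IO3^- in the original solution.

n(S2O3^2-) = 0.0288 × 0.106 = 3.05 × 10^-3 mol
n(I2) = n(S2O3^2-)/2 = 1.53 × 10^-3 mol
From the 1:3 ratio, n(IO3^-) in the aliquot = 1/3 × 1.53 × 10^-3 = 5.09 × 10^-4 mol
[IO3^-]_dilute = 5.09 × 10^-4 / 0.0245 = 0.0208 mol/L
[IO3^-]_original = 0.0208 × 100.0/24.4 = 0.0851 mol/L

0.0851 mol/L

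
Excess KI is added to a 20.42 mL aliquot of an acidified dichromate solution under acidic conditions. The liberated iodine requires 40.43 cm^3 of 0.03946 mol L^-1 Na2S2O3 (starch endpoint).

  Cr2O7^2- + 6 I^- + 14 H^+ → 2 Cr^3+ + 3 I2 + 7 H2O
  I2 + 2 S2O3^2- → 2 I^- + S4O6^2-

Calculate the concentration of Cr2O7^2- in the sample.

0.01302 mol/L

n(S2O3^2-) = 0.04043 × 0.03946 = 1.595 × 10^-3 mol
n(I2) = n(S2O3^2-)/2 = 7.977 × 10^-4 mol
From the 1:3 ratio, n(Cr2O7^2-) in the aliquot = 1/3 × 7.977 × 10^-4 = 2.659 × 10^-4 mol
[Cr2O7^2-] = 2.659 × 10^-4 / 0.02042 = 0.01302 mol/L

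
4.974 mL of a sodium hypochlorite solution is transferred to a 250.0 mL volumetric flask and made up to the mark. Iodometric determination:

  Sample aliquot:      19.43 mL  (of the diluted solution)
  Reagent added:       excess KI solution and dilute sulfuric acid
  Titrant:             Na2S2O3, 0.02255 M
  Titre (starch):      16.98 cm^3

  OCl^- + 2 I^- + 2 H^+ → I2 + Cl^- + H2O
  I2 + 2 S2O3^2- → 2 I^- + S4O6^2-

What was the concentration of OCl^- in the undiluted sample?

0.4952 M

n(S2O3^2-) = 0.01698 × 0.02255 = 3.829 × 10^-4 mol
n(I2) = n(S2O3^2-)/2 = 1.914 × 10^-4 mol
n(OCl^-) in the aliquot = 1.914 × 10^-4 mol (1:1 ratio)
[OCl^-]_dilute = 1.914 × 10^-4 / 0.01943 = 0.009853 mol/L
[OCl^-]_original = 0.009853 × 250.0/4.974 = 0.4952 mol/L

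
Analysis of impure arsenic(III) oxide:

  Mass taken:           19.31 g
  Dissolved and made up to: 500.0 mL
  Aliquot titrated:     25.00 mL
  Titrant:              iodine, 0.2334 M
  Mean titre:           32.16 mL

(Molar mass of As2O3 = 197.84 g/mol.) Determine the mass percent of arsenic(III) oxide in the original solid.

76.90 %

As2O3 + 2 I2 + 2 H2O → As2O5 + 4 HI
n(I2) per titration = 0.03216 × 0.2334 = 7.506 × 10^-3 mol
From the 1:2 ratio, n(As2O3) in each aliquot = 1/2 × 7.506 × 10^-3 = 3.753 × 10^-3 mol
n(As2O3) in the whole flask = 3.753 × 10^-3 × 500.0/25.00 = 0.07506 mol
mass of As2O3 = 0.07506 × 197.84 = 14.85 g
% As2O3 = 14.85 / 19.31 × 100 = 76.90 %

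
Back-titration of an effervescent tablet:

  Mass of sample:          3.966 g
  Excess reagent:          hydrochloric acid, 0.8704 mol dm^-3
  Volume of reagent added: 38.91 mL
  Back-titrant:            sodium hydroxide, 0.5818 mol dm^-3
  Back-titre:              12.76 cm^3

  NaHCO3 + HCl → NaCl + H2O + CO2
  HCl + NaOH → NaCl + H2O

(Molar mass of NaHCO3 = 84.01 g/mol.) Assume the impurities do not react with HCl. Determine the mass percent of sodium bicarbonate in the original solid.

56.01 %

n(HCl) added = 0.03891 × 0.8704 = 0.03387 mol
n(NaOH) used in back-titration = 0.01276 × 0.5818 = 7.424 × 10^-3 mol
n(HCl) left over = 7.424 × 10^-3 mol (1:1 ratio)
n(HCl) consumed by analyte = 0.03387 − 7.424 × 10^-3 = 0.02644 mol
n(NaHCO3) = 0.02644 mol (1:1 ratio)
mass of NaHCO3 = 0.02644 × 84.01 = 2.222 g
% NaHCO3 = 2.222 / 3.966 × 100 = 56.01 %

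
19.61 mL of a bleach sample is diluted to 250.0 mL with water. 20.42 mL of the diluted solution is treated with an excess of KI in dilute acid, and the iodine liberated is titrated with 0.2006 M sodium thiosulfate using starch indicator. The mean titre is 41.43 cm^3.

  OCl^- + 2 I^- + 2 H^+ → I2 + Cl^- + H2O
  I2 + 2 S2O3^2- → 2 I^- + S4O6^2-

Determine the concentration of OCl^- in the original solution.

n(S2O3^2-) = 0.04143 × 0.2006 = 8.311 × 10^-3 mol
n(I2) = n(S2O3^2-)/2 = 4.155 × 10^-3 mol
n(OCl^-) in the aliquot = 4.155 × 10^-3 mol (1:1 ratio)
[OCl^-]_dilute = 4.155 × 10^-3 / 0.02042 = 0.2035 mol/L
[OCl^-]_original = 0.2035 × 250.0/19.61 = 2.594 mol/L

2.594 M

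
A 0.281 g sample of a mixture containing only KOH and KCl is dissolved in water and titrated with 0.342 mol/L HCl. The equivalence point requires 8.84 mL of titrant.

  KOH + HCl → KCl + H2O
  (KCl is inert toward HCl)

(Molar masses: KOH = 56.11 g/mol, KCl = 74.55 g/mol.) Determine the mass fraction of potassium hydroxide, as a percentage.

n(HCl) = 0.00884 × 0.342 = 3.02 × 10^-3 mol
Let x = n(KOH), y = n(KCl).
Titrant: 1x = 3.02 × 10^-3;  mass: 56.11x + 74.55y = 0.281
Solving, x = 3.02 × 10^-3 mol, y = 1.49 × 10^-3 mol
mass of KOH = 3.02 × 10^-3 × 56.11 = 0.170 g
% KOH = 0.170 / 0.281 × 100 = 60.4 %

60.4 %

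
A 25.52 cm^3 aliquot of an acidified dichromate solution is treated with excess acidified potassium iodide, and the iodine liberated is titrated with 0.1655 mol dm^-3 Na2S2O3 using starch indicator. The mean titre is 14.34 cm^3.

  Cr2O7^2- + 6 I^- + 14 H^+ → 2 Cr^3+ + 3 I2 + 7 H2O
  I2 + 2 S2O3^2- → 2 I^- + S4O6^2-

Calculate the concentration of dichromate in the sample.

n(S2O3^2-) = 0.01434 × 0.1655 = 2.373 × 10^-3 mol
n(I2) = n(S2O3^2-)/2 = 1.187 × 10^-3 mol
From the 1:3 ratio, n(Cr2O7^2-) in the aliquot = 1/3 × 1.187 × 10^-3 = 3.955 × 10^-4 mol
[Cr2O7^2-] = 3.955 × 10^-4 / 0.02552 = 0.01550 mol/L

0.01550 mol/L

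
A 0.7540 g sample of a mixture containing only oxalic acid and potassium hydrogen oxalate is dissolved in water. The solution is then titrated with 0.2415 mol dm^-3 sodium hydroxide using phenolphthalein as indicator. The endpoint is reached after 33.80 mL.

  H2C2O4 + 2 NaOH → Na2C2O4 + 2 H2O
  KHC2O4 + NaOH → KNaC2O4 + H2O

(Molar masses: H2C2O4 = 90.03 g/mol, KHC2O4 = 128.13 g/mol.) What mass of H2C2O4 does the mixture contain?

n(NaOH) = 0.03380 × 0.2415 = 8.163 × 10^-3 mol
Let x = n(H2C2O4), y = n(KHC2O4).
Titrant: 2x + 1y = 8.163 × 10^-3;  mass: 90.03x + 128.13y = 0.7540
Solving, x = 1.756 × 10^-3 mol, y = 4.651 × 10^-3 mol
mass of H2C2O4 = 1.756 × 10^-3 × 90.03 = 0.1581 g

0.1581 g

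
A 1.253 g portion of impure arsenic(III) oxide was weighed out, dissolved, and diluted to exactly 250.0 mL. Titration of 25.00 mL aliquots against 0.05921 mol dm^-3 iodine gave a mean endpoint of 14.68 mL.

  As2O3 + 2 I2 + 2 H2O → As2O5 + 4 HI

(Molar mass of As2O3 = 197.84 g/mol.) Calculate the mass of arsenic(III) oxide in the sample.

0.8598 g

n(I2) per titration = 0.01468 × 0.05921 = 8.692 × 10^-4 mol
From the 1:2 ratio, n(As2O3) in each aliquot = 1/2 × 8.692 × 10^-4 = 4.346 × 10^-4 mol
n(As2O3) in the whole flask = 4.346 × 10^-4 × 250.0/25.00 = 4.346 × 10^-3 mol
mass of As2O3 = 4.346 × 10^-3 × 197.84 = 0.8598 g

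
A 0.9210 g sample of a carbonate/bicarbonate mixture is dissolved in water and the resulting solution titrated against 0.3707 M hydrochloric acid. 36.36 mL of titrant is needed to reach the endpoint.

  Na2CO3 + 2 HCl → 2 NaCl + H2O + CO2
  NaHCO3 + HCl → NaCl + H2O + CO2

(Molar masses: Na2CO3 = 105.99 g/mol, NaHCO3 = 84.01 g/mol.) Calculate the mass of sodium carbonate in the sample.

0.3611 g

n(HCl) = 0.03636 × 0.3707 = 0.01348 mol
Let x = n(Na2CO3), y = n(NaHCO3).
Titrant: 2x + 1y = 0.01348;  mass: 105.99x + 84.01y = 0.9210
Solving, x = 3.407 × 10^-3 mol, y = 6.664 × 10^-3 mol
mass of Na2CO3 = 3.407 × 10^-3 × 105.99 = 0.3611 g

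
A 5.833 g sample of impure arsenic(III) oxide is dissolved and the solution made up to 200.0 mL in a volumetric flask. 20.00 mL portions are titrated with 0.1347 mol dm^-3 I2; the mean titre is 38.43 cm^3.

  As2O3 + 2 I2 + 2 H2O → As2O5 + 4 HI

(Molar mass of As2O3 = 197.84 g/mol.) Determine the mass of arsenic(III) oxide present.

n(I2) per titration = 0.03843 × 0.1347 = 5.177 × 10^-3 mol
From the 1:2 ratio, n(As2O3) in each aliquot = 1/2 × 5.177 × 10^-3 = 2.588 × 10^-3 mol
n(As2O3) in the whole flask = 2.588 × 10^-3 × 200.0/20.00 = 0.02588 mol
mass of As2O3 = 0.02588 × 197.84 = 5.121 g

5.121 g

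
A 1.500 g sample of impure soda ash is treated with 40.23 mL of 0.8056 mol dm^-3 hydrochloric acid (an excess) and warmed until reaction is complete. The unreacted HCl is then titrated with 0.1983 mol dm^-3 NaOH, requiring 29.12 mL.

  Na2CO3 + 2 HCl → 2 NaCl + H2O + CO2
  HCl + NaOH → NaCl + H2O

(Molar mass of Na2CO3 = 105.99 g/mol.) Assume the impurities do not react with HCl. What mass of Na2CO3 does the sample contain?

1.412 g

n(HCl) added = 0.04023 × 0.8056 = 0.03241 mol
n(NaOH) used in back-titration = 0.02912 × 0.1983 = 5.774 × 10^-3 mol
n(HCl) left over = 5.774 × 10^-3 mol (1:1 ratio)
n(HCl) consumed by analyte = 0.03241 − 5.774 × 10^-3 = 0.02663 mol
From the 1:2 ratio, n(Na2CO3) = 1/2 × 0.02663 = 0.01332 mol
mass of Na2CO3 = 0.01332 × 105.99 = 1.412 g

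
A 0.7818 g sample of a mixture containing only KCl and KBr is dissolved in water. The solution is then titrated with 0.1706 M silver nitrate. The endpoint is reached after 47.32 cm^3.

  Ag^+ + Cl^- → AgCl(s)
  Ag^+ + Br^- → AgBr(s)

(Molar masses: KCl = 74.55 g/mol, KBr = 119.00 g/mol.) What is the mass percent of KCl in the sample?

38.37 %

n(AgNO3) = 0.04732 × 0.1706 = 8.073 × 10^-3 mol
Let x = n(KCl), y = n(KBr).
Titrant: 1x + 1y = 8.073 × 10^-3;  mass: 74.55x + 119.00y = 0.7818
Solving, x = 4.024 × 10^-3 mol, y = 4.049 × 10^-3 mol
mass of KCl = 4.024 × 10^-3 × 74.55 = 0.3000 g
% KCl = 0.3000 / 0.7818 × 100 = 38.37 %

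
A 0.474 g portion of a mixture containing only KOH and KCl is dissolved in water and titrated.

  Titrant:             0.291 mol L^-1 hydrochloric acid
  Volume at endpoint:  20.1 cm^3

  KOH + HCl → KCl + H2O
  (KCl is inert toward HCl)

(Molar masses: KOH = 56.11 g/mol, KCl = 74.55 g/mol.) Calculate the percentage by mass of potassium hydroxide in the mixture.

n(HCl) = 0.0201 × 0.291 = 5.85 × 10^-3 mol
Let x = n(KOH), y = n(KCl).
Titrant: 1x = 5.85 × 10^-3;  mass: 56.11x + 74.55y = 0.474
Solving, x = 5.85 × 10^-3 mol, y = 1.96 × 10^-3 mol
mass of KOH = 5.85 × 10^-3 × 56.11 = 0.328 g
% KOH = 0.328 / 0.474 × 100 = 69.2 %

69.2 %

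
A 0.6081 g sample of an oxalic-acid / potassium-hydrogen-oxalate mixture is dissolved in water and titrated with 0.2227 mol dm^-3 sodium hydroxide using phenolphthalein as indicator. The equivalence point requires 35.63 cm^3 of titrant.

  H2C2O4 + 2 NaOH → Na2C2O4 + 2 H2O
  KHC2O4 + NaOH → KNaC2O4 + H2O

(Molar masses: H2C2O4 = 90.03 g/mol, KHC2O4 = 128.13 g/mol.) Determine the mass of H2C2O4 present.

0.2213 g

n(NaOH) = 0.03563 × 0.2227 = 7.935 × 10^-3 mol
Let x = n(H2C2O4), y = n(KHC2O4).
Titrant: 2x + 1y = 7.935 × 10^-3;  mass: 90.03x + 128.13y = 0.6081
Solving, x = 2.458 × 10^-3 mol, y = 3.019 × 10^-3 mol
mass of H2C2O4 = 2.458 × 10^-3 × 90.03 = 0.2213 g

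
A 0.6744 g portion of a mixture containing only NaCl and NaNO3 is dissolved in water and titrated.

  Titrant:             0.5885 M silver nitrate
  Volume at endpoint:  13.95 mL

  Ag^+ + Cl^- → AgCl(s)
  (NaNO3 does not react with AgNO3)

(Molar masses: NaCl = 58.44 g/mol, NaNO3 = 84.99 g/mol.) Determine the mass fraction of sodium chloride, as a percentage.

71.14 %

n(AgNO3) = 0.01395 × 0.5885 = 8.210 × 10^-3 mol
Let x = n(NaCl), y = n(NaNO3).
Titrant: 1x = 8.210 × 10^-3;  mass: 58.44x + 84.99y = 0.6744
Solving, x = 8.210 × 10^-3 mol, y = 2.290 × 10^-3 mol
mass of NaCl = 8.210 × 10^-3 × 58.44 = 0.4798 g
% NaCl = 0.4798 / 0.6744 × 100 = 71.14 %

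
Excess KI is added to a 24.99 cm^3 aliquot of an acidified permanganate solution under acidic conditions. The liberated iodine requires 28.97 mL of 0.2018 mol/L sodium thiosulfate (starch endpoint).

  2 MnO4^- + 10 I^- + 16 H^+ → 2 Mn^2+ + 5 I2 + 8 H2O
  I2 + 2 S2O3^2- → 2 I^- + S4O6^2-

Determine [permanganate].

0.04679 mol/L

n(S2O3^2-) = 0.02897 × 0.2018 = 5.846 × 10^-3 mol
n(I2) = n(S2O3^2-)/2 = 2.923 × 10^-3 mol
From the 2:5 ratio, n(MnO4^-) in the aliquot = 2/5 × 2.923 × 10^-3 = 1.169 × 10^-3 mol
[MnO4^-] = 1.169 × 10^-3 / 0.02499 = 0.04679 mol/L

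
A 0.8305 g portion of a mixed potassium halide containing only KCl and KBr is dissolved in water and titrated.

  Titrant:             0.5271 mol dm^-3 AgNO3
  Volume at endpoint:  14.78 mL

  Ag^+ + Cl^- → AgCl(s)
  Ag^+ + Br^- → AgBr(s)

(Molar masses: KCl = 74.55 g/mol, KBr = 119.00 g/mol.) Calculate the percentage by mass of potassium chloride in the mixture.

19.50 %

n(AgNO3) = 0.01478 × 0.5271 = 7.791 × 10^-3 mol
Let x = n(KCl), y = n(KBr).
Titrant: 1x + 1y = 7.791 × 10^-3;  mass: 74.55x + 119.00y = 0.8305
Solving, x = 2.173 × 10^-3 mol, y = 5.618 × 10^-3 mol
mass of KCl = 2.173 × 10^-3 × 74.55 = 0.1620 g
% KCl = 0.1620 / 0.8305 × 100 = 19.50 %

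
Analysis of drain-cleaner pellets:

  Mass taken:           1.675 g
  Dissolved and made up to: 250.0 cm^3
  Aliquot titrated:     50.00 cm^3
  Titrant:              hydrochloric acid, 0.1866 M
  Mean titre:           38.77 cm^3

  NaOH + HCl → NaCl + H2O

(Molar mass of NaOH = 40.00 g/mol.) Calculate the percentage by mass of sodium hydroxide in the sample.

n(HCl) per titration = 0.03877 × 0.1866 = 7.234 × 10^-3 mol
n(NaOH) in each aliquot = 7.234 × 10^-3 mol (1:1 ratio)
n(NaOH) in the whole flask = 7.234 × 10^-3 × 250.0/50.00 = 0.03617 mol
mass of NaOH = 0.03617 × 40.00 = 1.447 g
% NaOH = 1.447 / 1.675 × 100 = 86.38 %

86.38 %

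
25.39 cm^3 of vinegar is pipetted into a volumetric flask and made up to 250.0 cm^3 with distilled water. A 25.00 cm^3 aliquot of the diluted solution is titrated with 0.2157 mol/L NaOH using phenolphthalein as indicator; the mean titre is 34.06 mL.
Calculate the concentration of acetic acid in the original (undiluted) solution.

2.894 mol/L

CH3COOH + NaOH → CH3COONa + H2O
n(NaOH) = 0.03406 × 0.2157 = 7.347 × 10^-3 mol
n(CH3COOH) in the aliquot = 7.347 × 10^-3 mol (1:1 ratio)
[CH3COOH]_dilute = 7.347 × 10^-3 / 0.02500 = 0.2939 mol/L
Dilution factor = 250.0 / 25.39 = 9.846
[CH3COOH]_stock = 0.2939 × 9.846 = 2.894 mol/L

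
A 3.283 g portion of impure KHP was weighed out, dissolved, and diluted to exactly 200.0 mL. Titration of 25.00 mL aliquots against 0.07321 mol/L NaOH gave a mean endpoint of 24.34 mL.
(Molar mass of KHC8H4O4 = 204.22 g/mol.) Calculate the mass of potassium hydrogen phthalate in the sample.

KHC8H4O4 + NaOH → KNaC8H4O4 + H2O
n(NaOH) per titration = 0.02434 × 0.07321 = 1.782 × 10^-3 mol
n(KHC8H4O4) in each aliquot = 1.782 × 10^-3 mol (1:1 ratio)
n(KHC8H4O4) in the whole flask = 1.782 × 10^-3 × 200.0/25.00 = 0.01426 mol
mass of KHC8H4O4 = 0.01426 × 204.22 = 2.911 g

2.911 g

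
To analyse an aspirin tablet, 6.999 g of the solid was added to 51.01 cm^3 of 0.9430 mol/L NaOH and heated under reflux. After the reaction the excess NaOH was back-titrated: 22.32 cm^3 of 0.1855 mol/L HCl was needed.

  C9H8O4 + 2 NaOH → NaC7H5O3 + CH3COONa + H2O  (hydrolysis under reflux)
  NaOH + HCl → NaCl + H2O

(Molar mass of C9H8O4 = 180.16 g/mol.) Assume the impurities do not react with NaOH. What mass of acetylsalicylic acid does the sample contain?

3.960 g

n(NaOH) added = 0.05101 × 0.9430 = 0.04810 mol
n(HCl) used in back-titration = 0.02232 × 0.1855 = 4.140 × 10^-3 mol
n(NaOH) left over = 4.140 × 10^-3 mol (1:1 ratio)
n(NaOH) consumed by analyte = 0.04810 − 4.140 × 10^-3 = 0.04396 mol
From the 1:2 ratio, n(C9H8O4) = 1/2 × 0.04396 = 0.02198 mol
mass of C9H8O4 = 0.02198 × 180.16 = 3.960 g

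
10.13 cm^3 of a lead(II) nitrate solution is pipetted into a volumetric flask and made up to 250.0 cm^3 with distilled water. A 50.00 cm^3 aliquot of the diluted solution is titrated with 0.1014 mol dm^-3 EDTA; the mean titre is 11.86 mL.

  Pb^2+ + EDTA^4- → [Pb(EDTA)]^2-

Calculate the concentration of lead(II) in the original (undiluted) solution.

n(EDTA) = 0.01186 × 0.1014 = 1.203 × 10^-3 mol
n(Pb2+) in the aliquot = 1.203 × 10^-3 mol (1:1 ratio)
[Pb2+]_dilute = 1.203 × 10^-3 / 0.05000 = 0.02405 mol/L
Dilution factor = 250.0 / 10.13 = 24.68
[Pb2+]_stock = 0.02405 × 24.68 = 0.5936 mol/L

0.5936 mol/L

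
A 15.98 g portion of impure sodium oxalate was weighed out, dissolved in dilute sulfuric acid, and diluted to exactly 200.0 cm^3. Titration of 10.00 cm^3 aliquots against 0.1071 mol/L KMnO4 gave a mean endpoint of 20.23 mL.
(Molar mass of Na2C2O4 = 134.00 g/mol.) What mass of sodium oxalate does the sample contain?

2 MnO4^- + 5 C2O4^2- + 16 H^+ → 2 Mn^2+ + 10 CO2 + 8 H2O
n(KMnO4) per titration = 0.02023 × 0.1071 = 2.167 × 10^-3 mol
From the 5:2 ratio, n(Na2C2O4) in each aliquot = 5/2 × 2.167 × 10^-3 = 5.417 × 10^-3 mol
n(Na2C2O4) in the whole flask = 5.417 × 10^-3 × 200.0/10.00 = 0.1083 mol
mass of Na2C2O4 = 0.1083 × 134.00 = 14.52 g

14.52 g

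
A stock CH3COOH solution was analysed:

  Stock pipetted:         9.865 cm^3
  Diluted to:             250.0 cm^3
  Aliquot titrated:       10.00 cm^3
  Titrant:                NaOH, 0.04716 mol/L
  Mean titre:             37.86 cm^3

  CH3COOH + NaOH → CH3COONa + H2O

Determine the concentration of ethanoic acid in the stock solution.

n(NaOH) = 0.03786 × 0.04716 = 1.785 × 10^-3 mol
n(CH3COOH) in the aliquot = 1.785 × 10^-3 mol (1:1 ratio)
[CH3COOH]_dilute = 1.785 × 10^-3 / 0.01000 = 0.1785 mol/L
Dilution factor = 250.0 / 9.865 = 25.34
[CH3COOH]_stock = 0.1785 × 25.34 = 4.525 mol/L

4.525 mol/L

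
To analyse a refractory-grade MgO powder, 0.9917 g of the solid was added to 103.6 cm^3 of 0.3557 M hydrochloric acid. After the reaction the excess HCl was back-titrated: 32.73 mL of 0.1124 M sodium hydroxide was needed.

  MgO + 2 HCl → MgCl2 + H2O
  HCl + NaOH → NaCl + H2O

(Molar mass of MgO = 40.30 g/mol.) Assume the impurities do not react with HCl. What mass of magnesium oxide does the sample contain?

n(HCl) added = 0.1036 × 0.3557 = 0.03685 mol
n(NaOH) used in back-titration = 0.03273 × 0.1124 = 3.679 × 10^-3 mol
n(HCl) left over = 3.679 × 10^-3 mol (1:1 ratio)
n(HCl) consumed by analyte = 0.03685 − 3.679 × 10^-3 = 0.03317 mol
From the 1:2 ratio, n(MgO) = 1/2 × 0.03317 = 0.01659 mol
mass of MgO = 0.01659 × 40.30 = 0.6684 g

0.6684 g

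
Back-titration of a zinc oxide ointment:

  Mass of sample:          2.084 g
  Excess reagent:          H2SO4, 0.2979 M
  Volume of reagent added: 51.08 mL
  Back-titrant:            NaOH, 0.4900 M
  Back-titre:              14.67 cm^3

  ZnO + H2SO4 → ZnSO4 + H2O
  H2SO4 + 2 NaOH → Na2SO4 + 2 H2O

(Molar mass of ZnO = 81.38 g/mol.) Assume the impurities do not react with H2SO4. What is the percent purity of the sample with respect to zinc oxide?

n(H2SO4) added = 0.05108 × 0.2979 = 0.01522 mol
n(NaOH) used in back-titration = 0.01467 × 0.4900 = 7.188 × 10^-3 mol
From the 1:2 ratio, n(H2SO4) left over = 1/2 × 7.188 × 10^-3 = 3.594 × 10^-3 mol
n(H2SO4) consumed by analyte = 0.01522 − 3.594 × 10^-3 = 0.01162 mol
n(ZnO) = 0.01162 mol (1:1 ratio)
mass of ZnO = 0.01162 × 81.38 = 0.9458 g
% ZnO = 0.9458 / 2.084 × 100 = 45.39 %

45.39 %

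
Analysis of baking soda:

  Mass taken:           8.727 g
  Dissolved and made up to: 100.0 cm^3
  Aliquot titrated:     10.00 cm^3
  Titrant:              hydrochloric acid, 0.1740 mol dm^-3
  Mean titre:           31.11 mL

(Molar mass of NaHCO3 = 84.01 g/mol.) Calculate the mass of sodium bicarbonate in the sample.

4.548 g

NaHCO3 + HCl → NaCl + H2O + CO2
n(HCl) per titration = 0.03111 × 0.1740 = 5.413 × 10^-3 mol
n(NaHCO3) in each aliquot = 5.413 × 10^-3 mol (1:1 ratio)
n(NaHCO3) in the whole flask = 5.413 × 10^-3 × 100.0/10.00 = 0.05413 mol
mass of NaHCO3 = 0.05413 × 84.01 = 4.548 g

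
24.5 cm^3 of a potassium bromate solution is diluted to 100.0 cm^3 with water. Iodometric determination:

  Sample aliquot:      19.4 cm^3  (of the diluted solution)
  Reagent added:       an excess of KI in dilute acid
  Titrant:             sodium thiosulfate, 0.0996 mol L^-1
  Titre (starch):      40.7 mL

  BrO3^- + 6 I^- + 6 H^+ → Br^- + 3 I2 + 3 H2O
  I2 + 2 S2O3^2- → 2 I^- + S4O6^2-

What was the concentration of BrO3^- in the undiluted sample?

0.142 mol/L

n(S2O3^2-) = 0.0407 × 0.0996 = 4.05 × 10^-3 mol
n(I2) = n(S2O3^2-)/2 = 2.03 × 10^-3 mol
From the 1:3 ratio, n(BrO3^-) in the aliquot = 1/3 × 2.03 × 10^-3 = 6.76 × 10^-4 mol
[BrO3^-]_dilute = 6.76 × 10^-4 / 0.0194 = 0.0348 mol/L
[BrO3^-]_original = 0.0348 × 100.0/24.5 = 0.142 mol/L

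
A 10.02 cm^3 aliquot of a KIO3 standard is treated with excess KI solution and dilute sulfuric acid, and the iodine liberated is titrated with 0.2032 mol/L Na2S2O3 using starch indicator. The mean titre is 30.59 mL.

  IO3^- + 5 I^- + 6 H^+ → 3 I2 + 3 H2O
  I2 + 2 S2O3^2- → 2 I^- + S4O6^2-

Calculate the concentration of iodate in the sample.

0.1034 mol/L

n(S2O3^2-) = 0.03059 × 0.2032 = 6.216 × 10^-3 mol
n(I2) = n(S2O3^2-)/2 = 3.108 × 10^-3 mol
From the 1:3 ratio, n(IO3^-) in the aliquot = 1/3 × 3.108 × 10^-3 = 1.036 × 10^-3 mol
[IO3^-] = 1.036 × 10^-3 / 0.01002 = 0.1034 mol/L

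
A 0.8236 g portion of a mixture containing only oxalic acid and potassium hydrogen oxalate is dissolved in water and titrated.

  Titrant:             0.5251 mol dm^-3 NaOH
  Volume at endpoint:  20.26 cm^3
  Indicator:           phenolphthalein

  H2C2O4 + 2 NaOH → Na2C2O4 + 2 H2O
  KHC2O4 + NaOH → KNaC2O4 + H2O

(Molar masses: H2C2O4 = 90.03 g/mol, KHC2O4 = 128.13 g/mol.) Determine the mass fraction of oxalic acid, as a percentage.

35.48 %

n(NaOH) = 0.02026 × 0.5251 = 0.01064 mol
Let x = n(H2C2O4), y = n(KHC2O4).
Titrant: 2x + 1y = 0.01064;  mass: 90.03x + 128.13y = 0.8236
Solving, x = 3.246 × 10^-3 mol, y = 4.147 × 10^-3 mol
mass of H2C2O4 = 3.246 × 10^-3 × 90.03 = 0.2922 g
% H2C2O4 = 0.2922 / 0.8236 × 100 = 35.48 %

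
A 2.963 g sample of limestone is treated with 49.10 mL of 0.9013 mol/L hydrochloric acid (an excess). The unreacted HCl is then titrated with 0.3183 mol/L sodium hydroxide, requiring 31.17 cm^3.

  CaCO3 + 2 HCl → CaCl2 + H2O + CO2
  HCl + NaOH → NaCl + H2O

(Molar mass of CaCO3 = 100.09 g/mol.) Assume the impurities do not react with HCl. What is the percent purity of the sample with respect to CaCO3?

n(HCl) added = 0.04910 × 0.9013 = 0.04425 mol
n(NaOH) used in back-titration = 0.03117 × 0.3183 = 9.921 × 10^-3 mol
n(HCl) left over = 9.921 × 10^-3 mol (1:1 ratio)
n(HCl) consumed by analyte = 0.04425 − 9.921 × 10^-3 = 0.03433 mol
From the 1:2 ratio, n(CaCO3) = 1/2 × 0.03433 = 0.01717 mol
mass of CaCO3 = 0.01717 × 100.09 = 1.718 g
% CaCO3 = 1.718 / 2.963 × 100 = 57.99 %

57.99 %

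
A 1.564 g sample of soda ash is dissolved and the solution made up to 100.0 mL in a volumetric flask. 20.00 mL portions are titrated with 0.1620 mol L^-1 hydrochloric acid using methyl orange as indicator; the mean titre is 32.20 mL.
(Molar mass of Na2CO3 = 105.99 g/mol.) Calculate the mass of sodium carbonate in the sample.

1.382 g

Na2CO3 + 2 HCl → 2 NaCl + H2O + CO2
n(HCl) per titration = 0.03220 × 0.1620 = 5.216 × 10^-3 mol
From the 1:2 ratio, n(Na2CO3) in each aliquot = 1/2 × 5.216 × 10^-3 = 2.608 × 10^-3 mol
n(Na2CO3) in the whole flask = 2.608 × 10^-3 × 100.0/20.00 = 0.01304 mol
mass of Na2CO3 = 0.01304 × 105.99 = 1.382 g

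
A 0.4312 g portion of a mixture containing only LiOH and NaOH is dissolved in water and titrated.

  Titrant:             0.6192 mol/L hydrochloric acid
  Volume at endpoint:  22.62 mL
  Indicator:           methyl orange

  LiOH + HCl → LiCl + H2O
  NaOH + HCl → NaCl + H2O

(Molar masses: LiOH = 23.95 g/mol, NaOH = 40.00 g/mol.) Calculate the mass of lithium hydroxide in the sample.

0.1926 g

n(HCl) = 0.02262 × 0.6192 = 0.01401 mol
Let x = n(LiOH), y = n(NaOH).
Titrant: 1x + 1y = 0.01401;  mass: 23.95x + 40.00y = 0.4312
Solving, x = 8.041 × 10^-3 mol, y = 5.966 × 10^-3 mol
mass of LiOH = 8.041 × 10^-3 × 23.95 = 0.1926 g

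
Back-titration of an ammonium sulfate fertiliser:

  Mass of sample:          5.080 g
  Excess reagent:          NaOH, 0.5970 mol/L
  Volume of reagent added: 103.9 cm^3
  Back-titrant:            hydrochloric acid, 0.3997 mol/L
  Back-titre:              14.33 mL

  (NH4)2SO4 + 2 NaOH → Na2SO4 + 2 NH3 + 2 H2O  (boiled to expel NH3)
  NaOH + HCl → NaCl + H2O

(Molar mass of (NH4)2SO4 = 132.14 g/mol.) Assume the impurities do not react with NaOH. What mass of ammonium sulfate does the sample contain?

n(NaOH) added = 0.1039 × 0.5970 = 0.06203 mol
n(HCl) used in back-titration = 0.01433 × 0.3997 = 5.728 × 10^-3 mol
n(NaOH) left over = 5.728 × 10^-3 mol (1:1 ratio)
n(NaOH) consumed by analyte = 0.06203 − 5.728 × 10^-3 = 0.05630 mol
From the 1:2 ratio, n((NH4)2SO4) = 1/2 × 0.05630 = 0.02815 mol
mass of (NH4)2SO4 = 0.02815 × 132.14 = 3.720 g

3.720 g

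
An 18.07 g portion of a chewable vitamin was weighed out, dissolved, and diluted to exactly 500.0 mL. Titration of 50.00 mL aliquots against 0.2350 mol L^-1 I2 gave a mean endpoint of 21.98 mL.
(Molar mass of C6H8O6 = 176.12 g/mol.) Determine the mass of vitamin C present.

C6H8O6 + I2 → C6H6O6 + 2 HI
n(I2) per titration = 0.02198 × 0.2350 = 5.165 × 10^-3 mol
n(C6H8O6) in each aliquot = 5.165 × 10^-3 mol (1:1 ratio)
n(C6H8O6) in the whole flask = 5.165 × 10^-3 × 500.0/50.00 = 0.05165 mol
mass of C6H8O6 = 0.05165 × 176.12 = 9.097 g

9.097 g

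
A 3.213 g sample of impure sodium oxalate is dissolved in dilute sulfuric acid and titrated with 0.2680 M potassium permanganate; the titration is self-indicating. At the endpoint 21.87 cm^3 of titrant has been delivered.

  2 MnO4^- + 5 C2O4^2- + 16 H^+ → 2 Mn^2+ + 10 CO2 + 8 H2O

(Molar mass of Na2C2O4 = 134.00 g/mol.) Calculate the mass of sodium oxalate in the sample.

1.963 g

n(KMnO4) = 0.02187 L × 0.2680 mol/L = 5.861 × 10^-3 mol
From the 5:2 ratio, n(Na2C2O4) = 5/2 × 5.861 × 10^-3 = 0.01465 mol
mass of Na2C2O4 = 0.01465 × 134.00 g/mol = 1.963 g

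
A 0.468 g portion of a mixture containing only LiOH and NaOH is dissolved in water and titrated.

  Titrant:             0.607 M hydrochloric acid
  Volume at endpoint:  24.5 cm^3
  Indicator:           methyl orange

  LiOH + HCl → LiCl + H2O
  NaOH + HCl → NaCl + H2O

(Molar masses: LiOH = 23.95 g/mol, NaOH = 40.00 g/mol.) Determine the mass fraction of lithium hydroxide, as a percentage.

40.4 %

n(HCl) = 0.0245 × 0.607 = 0.0149 mol
Let x = n(LiOH), y = n(NaOH).
Titrant: 1x + 1y = 0.0149;  mass: 23.95x + 40.00y = 0.468
Solving, x = 7.90 × 10^-3 mol, y = 6.97 × 10^-3 mol
mass of LiOH = 7.90 × 10^-3 × 23.95 = 0.189 g
% LiOH = 0.189 / 0.468 × 100 = 40.4 %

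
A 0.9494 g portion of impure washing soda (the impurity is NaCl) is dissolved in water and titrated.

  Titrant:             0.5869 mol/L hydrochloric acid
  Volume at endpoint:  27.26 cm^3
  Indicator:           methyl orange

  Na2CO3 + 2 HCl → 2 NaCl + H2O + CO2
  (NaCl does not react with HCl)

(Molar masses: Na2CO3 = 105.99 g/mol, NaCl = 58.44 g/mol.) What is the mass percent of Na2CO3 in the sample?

89.30 %

n(HCl) = 0.02726 × 0.5869 = 0.01600 mol
Let x = n(Na2CO3), y = n(NaCl).
Titrant: 2x = 0.01600;  mass: 105.99x + 58.44y = 0.9494
Solving, x = 7.999 × 10^-3 mol, y = 1.737 × 10^-3 mol
mass of Na2CO3 = 7.999 × 10^-3 × 105.99 = 0.8479 g
% Na2CO3 = 0.8479 / 0.9494 × 100 = 89.30 %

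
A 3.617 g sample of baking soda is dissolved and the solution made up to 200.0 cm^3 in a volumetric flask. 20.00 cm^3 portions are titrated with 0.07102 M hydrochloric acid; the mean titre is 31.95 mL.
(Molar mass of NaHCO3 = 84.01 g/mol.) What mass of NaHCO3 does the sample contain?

1.906 g

NaHCO3 + HCl → NaCl + H2O + CO2
n(HCl) per titration = 0.03195 × 0.07102 = 2.269 × 10^-3 mol
n(NaHCO3) in each aliquot = 2.269 × 10^-3 mol (1:1 ratio)
n(NaHCO3) in the whole flask = 2.269 × 10^-3 × 200.0/20.00 = 0.02269 mol
mass of NaHCO3 = 0.02269 × 84.01 = 1.906 g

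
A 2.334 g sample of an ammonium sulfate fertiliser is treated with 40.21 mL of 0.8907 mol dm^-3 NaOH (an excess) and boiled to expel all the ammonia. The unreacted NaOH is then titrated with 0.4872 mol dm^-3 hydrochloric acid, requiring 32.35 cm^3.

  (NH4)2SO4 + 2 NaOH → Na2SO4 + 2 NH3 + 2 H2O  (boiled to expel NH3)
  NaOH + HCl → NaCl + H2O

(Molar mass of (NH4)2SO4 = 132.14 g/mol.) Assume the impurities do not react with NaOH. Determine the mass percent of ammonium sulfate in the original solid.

n(NaOH) added = 0.04021 × 0.8907 = 0.03582 mol
n(HCl) used in back-titration = 0.03235 × 0.4872 = 0.01576 mol
n(NaOH) left over = 0.01576 mol (1:1 ratio)
n(NaOH) consumed by analyte = 0.03582 − 0.01576 = 0.02005 mol
From the 1:2 ratio, n((NH4)2SO4) = 1/2 × 0.02005 = 0.01003 mol
mass of (NH4)2SO4 = 0.01003 × 132.14 = 1.325 g
% (NH4)2SO4 = 1.325 / 2.334 × 100 = 56.77 %

56.77 %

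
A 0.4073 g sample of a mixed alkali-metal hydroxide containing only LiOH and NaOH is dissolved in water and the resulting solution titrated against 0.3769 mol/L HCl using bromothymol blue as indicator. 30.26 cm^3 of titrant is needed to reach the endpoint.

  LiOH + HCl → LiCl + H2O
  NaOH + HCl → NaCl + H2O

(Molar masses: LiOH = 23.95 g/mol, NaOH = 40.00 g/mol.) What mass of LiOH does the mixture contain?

0.07297 g

n(HCl) = 0.03026 × 0.3769 = 0.01140 mol
Let x = n(LiOH), y = n(NaOH).
Titrant: 1x + 1y = 0.01140;  mass: 23.95x + 40.00y = 0.4073
Solving, x = 3.047 × 10^-3 mol, y = 8.358 × 10^-3 mol
mass of LiOH = 3.047 × 10^-3 × 23.95 = 0.07297 g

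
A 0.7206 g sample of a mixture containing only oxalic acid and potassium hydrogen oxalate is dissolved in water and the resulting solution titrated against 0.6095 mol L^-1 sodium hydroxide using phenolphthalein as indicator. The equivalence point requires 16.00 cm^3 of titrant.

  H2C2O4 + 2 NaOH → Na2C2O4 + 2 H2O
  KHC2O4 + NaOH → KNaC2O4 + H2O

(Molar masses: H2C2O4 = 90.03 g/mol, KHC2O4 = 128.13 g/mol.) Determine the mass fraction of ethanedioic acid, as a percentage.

39.75 %

n(NaOH) = 0.01600 × 0.6095 = 9.752 × 10^-3 mol
Let x = n(H2C2O4), y = n(KHC2O4).
Titrant: 2x + 1y = 9.752 × 10^-3;  mass: 90.03x + 128.13y = 0.7206
Solving, x = 3.182 × 10^-3 mol, y = 3.388 × 10^-3 mol
mass of H2C2O4 = 3.182 × 10^-3 × 90.03 = 0.2865 g
% H2C2O4 = 0.2865 / 0.7206 × 100 = 39.75 %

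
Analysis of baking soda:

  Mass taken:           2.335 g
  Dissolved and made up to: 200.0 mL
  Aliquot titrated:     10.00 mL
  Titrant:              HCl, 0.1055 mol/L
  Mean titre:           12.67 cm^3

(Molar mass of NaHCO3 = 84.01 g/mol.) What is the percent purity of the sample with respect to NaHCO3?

96.18 %

NaHCO3 + HCl → NaCl + H2O + CO2
n(HCl) per titration = 0.01267 × 0.1055 = 1.337 × 10^-3 mol
n(NaHCO3) in each aliquot = 1.337 × 10^-3 mol (1:1 ratio)
n(NaHCO3) in the whole flask = 1.337 × 10^-3 × 200.0/10.00 = 0.02673 mol
mass of NaHCO3 = 0.02673 × 84.01 = 2.246 g
% NaHCO3 = 2.246 / 2.335 × 100 = 96.18 %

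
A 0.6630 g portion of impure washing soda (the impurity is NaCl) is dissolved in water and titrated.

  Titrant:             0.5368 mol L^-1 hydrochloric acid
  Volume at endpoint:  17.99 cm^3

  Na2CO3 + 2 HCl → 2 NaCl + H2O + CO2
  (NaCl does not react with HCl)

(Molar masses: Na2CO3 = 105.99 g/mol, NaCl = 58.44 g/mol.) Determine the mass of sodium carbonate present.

n(HCl) = 0.01799 × 0.5368 = 9.657 × 10^-3 mol
Let x = n(Na2CO3), y = n(NaCl).
Titrant: 2x = 9.657 × 10^-3;  mass: 105.99x + 58.44y = 0.6630
Solving, x = 4.829 × 10^-3 mol, y = 2.588 × 10^-3 mol
mass of Na2CO3 = 4.829 × 10^-3 × 105.99 = 0.5118 g

0.5118 g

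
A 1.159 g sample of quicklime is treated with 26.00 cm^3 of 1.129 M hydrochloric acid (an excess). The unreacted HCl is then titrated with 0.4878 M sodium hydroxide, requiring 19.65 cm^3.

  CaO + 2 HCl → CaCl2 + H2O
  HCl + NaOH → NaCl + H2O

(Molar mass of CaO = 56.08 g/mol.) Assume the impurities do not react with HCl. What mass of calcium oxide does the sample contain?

n(HCl) added = 0.02600 × 1.129 = 0.02935 mol
n(NaOH) used in back-titration = 0.01965 × 0.4878 = 9.585 × 10^-3 mol
n(HCl) left over = 9.585 × 10^-3 mol (1:1 ratio)
n(HCl) consumed by analyte = 0.02935 − 9.585 × 10^-3 = 0.01977 mol
From the 1:2 ratio, n(CaO) = 1/2 × 0.01977 = 9.884 × 10^-3 mol
mass of CaO = 9.884 × 10^-3 × 56.08 = 0.5543 g

0.5543 g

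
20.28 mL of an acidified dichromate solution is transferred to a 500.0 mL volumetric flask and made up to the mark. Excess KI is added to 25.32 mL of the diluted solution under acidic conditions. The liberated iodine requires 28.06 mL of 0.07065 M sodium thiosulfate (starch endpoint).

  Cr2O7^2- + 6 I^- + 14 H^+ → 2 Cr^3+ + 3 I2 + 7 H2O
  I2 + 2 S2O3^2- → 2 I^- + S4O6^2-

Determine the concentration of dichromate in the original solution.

0.3217 M

n(S2O3^2-) = 0.02806 × 0.07065 = 1.982 × 10^-3 mol
n(I2) = n(S2O3^2-)/2 = 9.912 × 10^-4 mol
From the 1:3 ratio, n(Cr2O7^2-) in the aliquot = 1/3 × 9.912 × 10^-4 = 3.304 × 10^-4 mol
[Cr2O7^2-]_dilute = 3.304 × 10^-4 / 0.02532 = 0.01305 mol/L
[Cr2O7^2-]_original = 0.01305 × 500.0/20.28 = 0.3217 mol/L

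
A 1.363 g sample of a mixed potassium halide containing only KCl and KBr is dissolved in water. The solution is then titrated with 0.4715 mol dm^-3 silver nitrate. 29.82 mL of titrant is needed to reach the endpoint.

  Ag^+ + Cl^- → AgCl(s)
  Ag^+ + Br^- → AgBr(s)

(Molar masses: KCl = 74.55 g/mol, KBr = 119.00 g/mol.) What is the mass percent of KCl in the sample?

n(AgNO3) = 0.02982 × 0.4715 = 0.01406 mol
Let x = n(KCl), y = n(KBr).
Titrant: 1x + 1y = 0.01406;  mass: 74.55x + 119.00y = 1.363
Solving, x = 6.978 × 10^-3 mol, y = 7.083 × 10^-3 mol
mass of KCl = 6.978 × 10^-3 × 74.55 = 0.5202 g
% KCl = 0.5202 / 1.363 × 100 = 38.16 %

38.16 %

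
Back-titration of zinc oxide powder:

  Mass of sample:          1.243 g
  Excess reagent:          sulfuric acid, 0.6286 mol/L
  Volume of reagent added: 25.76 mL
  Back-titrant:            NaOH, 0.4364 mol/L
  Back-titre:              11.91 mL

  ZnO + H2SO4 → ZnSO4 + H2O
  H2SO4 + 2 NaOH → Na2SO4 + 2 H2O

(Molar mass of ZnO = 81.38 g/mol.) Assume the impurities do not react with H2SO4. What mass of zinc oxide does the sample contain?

1.106 g

n(H2SO4) added = 0.02576 × 0.6286 = 0.01619 mol
n(NaOH) used in back-titration = 0.01191 × 0.4364 = 5.198 × 10^-3 mol
From the 1:2 ratio, n(H2SO4) left over = 1/2 × 5.198 × 10^-3 = 2.599 × 10^-3 mol
n(H2SO4) consumed by analyte = 0.01619 − 2.599 × 10^-3 = 0.01359 mol
n(ZnO) = 0.01359 mol (1:1 ratio)
mass of ZnO = 0.01359 × 81.38 = 1.106 g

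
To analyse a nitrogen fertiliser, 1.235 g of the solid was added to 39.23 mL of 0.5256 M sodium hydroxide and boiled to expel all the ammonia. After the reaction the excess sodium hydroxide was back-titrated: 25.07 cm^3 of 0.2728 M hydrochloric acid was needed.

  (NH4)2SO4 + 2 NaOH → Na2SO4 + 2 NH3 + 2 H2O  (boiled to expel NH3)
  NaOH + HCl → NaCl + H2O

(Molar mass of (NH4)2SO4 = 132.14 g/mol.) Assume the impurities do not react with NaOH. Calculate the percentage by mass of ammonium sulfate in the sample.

73.72 %

n(NaOH) added = 0.03923 × 0.5256 = 0.02062 mol
n(HCl) used in back-titration = 0.02507 × 0.2728 = 6.839 × 10^-3 mol
n(NaOH) left over = 6.839 × 10^-3 mol (1:1 ratio)
n(NaOH) consumed by analyte = 0.02062 − 6.839 × 10^-3 = 0.01378 mol
From the 1:2 ratio, n((NH4)2SO4) = 1/2 × 0.01378 = 6.890 × 10^-3 mol
mass of (NH4)2SO4 = 6.890 × 10^-3 × 132.14 = 0.9105 g
% (NH4)2SO4 = 0.9105 / 1.235 × 100 = 73.72 %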